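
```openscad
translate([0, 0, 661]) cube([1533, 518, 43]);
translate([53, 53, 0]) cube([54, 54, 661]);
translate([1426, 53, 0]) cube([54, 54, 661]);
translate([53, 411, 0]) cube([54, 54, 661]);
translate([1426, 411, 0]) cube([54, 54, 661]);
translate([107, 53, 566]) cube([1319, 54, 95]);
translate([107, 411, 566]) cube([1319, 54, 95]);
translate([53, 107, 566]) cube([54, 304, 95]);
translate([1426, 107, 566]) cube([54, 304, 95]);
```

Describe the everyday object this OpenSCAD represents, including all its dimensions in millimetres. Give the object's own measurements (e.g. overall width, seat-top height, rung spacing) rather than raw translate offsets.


A table: top 1533 mm (x) × 518 mm (y), 43 mm thick, upper face at z = 704 mm, on four 54×54 mm square legs, each inset 53 mm from the nearest pair of top edges from z = 0 to the bottom of the top. Four apron rails, 54 mm thick and 95 mm tall, run between adjacent legs with their top edges flush with the underside of the top and their outer faces flush with the legs' outer faces.


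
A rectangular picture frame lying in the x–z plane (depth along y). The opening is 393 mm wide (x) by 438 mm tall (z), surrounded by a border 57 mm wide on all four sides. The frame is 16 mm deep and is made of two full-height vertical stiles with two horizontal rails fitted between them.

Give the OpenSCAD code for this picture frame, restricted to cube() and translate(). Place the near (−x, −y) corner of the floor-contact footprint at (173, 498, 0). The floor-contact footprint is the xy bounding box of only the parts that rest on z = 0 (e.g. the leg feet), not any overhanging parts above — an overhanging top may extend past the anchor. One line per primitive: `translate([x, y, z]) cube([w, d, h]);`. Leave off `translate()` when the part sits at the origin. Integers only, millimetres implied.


translate([173, 498, 0]) cube([57, 16, 552]);
translate([623, 498, 0]) cube([57, 16, 552]);
translate([230, 498, 0]) cube([393, 16, 57]);
translate([230, 498, 495]) cube([393, 16, 57]);


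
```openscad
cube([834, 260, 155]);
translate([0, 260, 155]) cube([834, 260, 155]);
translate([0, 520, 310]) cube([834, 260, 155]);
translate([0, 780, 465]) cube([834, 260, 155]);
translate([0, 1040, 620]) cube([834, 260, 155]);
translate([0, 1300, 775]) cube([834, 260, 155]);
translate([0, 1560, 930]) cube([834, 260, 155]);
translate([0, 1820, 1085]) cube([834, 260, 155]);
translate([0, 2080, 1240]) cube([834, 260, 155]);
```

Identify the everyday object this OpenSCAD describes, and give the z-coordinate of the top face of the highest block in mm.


A staircase. The total rise is 1395 mm.

9 identical blocks, each offset up and back from the previous — a staircase. Each step is 155 mm tall and there are 9 of them, so the total rise is 9 × 155 = 1395 mm.


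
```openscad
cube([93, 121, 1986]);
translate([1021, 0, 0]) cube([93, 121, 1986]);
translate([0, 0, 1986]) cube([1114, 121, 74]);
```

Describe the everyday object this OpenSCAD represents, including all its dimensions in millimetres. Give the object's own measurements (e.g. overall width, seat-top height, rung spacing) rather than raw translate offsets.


A door frame. The clear opening is 928 mm wide and 1986 mm high. Two 93 mm wide jambs, 121 mm deep, stand either side of the opening from the floor to the top of the opening. A 74 mm thick head sits across the top of both jambs, spanning the full outside width of the frame.


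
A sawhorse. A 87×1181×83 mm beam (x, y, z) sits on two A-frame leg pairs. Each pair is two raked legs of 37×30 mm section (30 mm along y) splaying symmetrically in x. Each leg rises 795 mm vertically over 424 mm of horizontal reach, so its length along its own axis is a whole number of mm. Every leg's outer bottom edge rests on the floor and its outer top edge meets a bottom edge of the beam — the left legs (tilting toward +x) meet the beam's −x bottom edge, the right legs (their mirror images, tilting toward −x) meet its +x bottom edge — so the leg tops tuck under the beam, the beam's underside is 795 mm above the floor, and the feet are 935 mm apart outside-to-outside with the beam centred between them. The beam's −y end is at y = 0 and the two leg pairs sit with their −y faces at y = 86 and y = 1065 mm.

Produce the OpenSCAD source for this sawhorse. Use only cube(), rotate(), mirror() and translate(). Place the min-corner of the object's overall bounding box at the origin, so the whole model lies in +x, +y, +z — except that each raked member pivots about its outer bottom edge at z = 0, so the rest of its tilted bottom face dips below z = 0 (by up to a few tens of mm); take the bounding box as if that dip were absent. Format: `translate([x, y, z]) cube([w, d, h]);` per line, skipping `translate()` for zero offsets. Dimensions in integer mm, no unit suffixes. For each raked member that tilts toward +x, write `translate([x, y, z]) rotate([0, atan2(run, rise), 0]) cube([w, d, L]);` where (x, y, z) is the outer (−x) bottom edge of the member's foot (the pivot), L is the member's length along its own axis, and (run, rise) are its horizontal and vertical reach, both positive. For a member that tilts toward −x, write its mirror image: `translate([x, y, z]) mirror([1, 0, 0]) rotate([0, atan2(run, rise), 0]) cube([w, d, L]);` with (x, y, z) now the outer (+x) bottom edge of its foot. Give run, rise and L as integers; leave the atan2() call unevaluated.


translate([424, 0, 795]) cube([87, 1181, 83]);
translate([0, 86, 0]) rotate([0, atan2(424, 795), 0]) cube([37, 30, 901]);
translate([935, 86, 0]) mirror([1, 0, 0]) rotate([0, atan2(424, 795), 0]) cube([37, 30, 901]);
translate([0, 1065, 0]) rotate([0, atan2(424, 795), 0]) cube([37, 30, 901]);
translate([935, 1065, 0]) mirror([1, 0, 0]) rotate([0, atan2(424, 795), 0]) cube([37, 30, 901]);


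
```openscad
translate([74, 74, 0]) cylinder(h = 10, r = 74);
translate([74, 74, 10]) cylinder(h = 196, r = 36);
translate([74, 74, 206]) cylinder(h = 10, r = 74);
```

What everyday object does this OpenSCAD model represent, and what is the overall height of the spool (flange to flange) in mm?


A spool. The overall height is 216 mm.

Three coaxial cylinders, large–small–large — a spool. Two 10 mm flanges and a 196 mm core give 10 + 196 + 10 = 216 mm.


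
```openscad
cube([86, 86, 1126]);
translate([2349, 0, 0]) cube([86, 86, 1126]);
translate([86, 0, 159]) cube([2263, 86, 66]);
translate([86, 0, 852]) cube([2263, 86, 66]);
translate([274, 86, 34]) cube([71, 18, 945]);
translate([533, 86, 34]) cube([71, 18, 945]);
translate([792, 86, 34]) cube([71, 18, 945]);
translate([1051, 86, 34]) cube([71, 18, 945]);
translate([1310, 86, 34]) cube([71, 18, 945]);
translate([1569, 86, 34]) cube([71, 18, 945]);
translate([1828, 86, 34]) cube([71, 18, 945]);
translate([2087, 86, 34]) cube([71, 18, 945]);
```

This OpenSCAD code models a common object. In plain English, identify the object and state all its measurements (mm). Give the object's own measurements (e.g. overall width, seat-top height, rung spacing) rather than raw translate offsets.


A fence section. Two 86×86 mm posts, 1126 mm tall, stand on the floor with a clear span of 2263 mm between their inner faces. Two horizontal rails of 86×66 mm section span the gap between the posts with their undersides at z = 159 mm and z = 852 mm, flush with the posts' −y face. 8 pickets, each 71 mm wide, 18 mm thick and 945 mm tall, are fixed to the +y face of the rails with their bottoms at z = 34 mm, spaced across the span with a 188 mm gap after the −x post and between neighbouring pickets, with 191 mm left before the +x post.


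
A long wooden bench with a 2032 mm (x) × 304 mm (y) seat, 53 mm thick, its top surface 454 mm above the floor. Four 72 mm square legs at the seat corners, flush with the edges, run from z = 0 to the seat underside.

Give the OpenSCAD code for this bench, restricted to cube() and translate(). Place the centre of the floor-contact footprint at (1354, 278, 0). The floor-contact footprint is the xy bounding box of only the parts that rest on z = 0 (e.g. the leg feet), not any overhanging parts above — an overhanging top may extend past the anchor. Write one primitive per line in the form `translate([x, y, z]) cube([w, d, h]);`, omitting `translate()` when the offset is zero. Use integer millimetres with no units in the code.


translate([338, 126, 401]) cube([2032, 304, 53]);
translate([338, 126, 0]) cube([72, 72, 401]);
translate([338, 358, 0]) cube([72, 72, 401]);
translate([2298, 126, 0]) cube([72, 72, 401]);
translate([2298, 358, 0]) cube([72, 72, 401]);


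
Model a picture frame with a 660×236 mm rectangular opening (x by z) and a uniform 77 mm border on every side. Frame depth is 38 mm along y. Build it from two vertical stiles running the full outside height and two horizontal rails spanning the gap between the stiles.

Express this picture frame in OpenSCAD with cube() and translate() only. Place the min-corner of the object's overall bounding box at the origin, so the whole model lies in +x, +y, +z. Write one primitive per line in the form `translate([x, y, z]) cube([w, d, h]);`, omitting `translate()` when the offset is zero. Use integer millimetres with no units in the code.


cube([77, 38, 390]);
translate([737, 0, 0]) cube([77, 38, 390]);
translate([77, 0, 0]) cube([660, 38, 77]);
translate([77, 0, 313]) cube([660, 38, 77]);


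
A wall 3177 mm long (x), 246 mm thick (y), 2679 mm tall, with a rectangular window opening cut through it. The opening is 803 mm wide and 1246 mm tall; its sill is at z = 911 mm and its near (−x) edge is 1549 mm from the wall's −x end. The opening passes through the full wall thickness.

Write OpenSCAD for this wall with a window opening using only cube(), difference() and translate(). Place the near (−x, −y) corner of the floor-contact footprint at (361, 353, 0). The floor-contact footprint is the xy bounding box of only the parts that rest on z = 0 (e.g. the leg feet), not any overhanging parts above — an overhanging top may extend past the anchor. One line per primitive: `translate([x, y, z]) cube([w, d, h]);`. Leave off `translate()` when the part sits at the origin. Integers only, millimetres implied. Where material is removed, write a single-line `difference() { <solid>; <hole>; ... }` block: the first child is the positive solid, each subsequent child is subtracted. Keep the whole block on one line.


difference() { translate([361, 353, 0]) cube([3177, 246, 2679]); translate([1910, 353, 911]) cube([803, 246, 1246]); }


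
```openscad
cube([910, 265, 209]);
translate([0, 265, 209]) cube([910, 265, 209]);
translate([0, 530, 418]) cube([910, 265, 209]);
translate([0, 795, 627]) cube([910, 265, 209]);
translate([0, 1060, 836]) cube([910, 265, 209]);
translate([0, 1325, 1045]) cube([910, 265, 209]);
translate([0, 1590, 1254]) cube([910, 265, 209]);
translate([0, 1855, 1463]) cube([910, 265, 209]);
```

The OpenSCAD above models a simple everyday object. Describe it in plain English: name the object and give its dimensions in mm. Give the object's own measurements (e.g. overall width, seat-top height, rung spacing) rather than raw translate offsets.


A straight staircase of 8 solid steps. Each step is 910 mm wide (x), 265 mm deep (y, the going) and 209 mm tall (the rise). The first step rests on the floor; each subsequent step sits one going further in +y and one rise higher in +z, directly behind and above the previous step with no overlap.


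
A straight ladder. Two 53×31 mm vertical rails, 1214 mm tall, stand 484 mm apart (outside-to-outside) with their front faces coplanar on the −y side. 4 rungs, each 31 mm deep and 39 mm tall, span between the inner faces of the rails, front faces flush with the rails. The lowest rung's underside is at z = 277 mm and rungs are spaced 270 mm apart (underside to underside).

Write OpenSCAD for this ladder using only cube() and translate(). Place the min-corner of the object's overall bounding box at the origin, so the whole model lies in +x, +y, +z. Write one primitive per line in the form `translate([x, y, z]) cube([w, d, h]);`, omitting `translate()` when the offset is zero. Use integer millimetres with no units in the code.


// rung span = 484 - 2*53 = 378
// rung[k] z = 277 + k*270
cube([53, 31, 1214]);
translate([431, 0, 0]) cube([53, 31, 1214]);
translate([53, 0, 277]) cube([378, 31, 39]);
translate([53, 0, 547]) cube([378, 31, 39]);
translate([53, 0, 817]) cube([378, 31, 39]);
translate([53, 0, 1087]) cube([378, 31, 39]);


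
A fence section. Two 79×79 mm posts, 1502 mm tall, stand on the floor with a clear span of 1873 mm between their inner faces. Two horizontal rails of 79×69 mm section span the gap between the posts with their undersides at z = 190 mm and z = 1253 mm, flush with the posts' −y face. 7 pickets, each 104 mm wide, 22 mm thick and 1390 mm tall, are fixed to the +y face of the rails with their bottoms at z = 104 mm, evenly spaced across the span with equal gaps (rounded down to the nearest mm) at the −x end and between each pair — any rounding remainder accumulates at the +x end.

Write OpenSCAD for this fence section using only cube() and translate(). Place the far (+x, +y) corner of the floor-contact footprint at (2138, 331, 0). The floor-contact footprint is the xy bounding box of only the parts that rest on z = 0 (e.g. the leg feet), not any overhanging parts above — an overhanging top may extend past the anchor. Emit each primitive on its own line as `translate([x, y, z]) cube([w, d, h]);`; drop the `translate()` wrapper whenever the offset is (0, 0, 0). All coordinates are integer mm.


translate([107, 252, 0]) cube([79, 79, 1502]);
translate([2059, 252, 0]) cube([79, 79, 1502]);
translate([186, 252, 190]) cube([1873, 79, 69]);
translate([186, 252, 1253]) cube([1873, 79, 69]);
translate([329, 331, 104]) cube([104, 22, 1390]);
translate([576, 331, 104]) cube([104, 22, 1390]);
translate([823, 331, 104]) cube([104, 22, 1390]);
translate([1070, 331, 104]) cube([104, 22, 1390]);
translate([1317, 331, 104]) cube([104, 22, 1390]);
translate([1564, 331, 104]) cube([104, 22, 1390]);
translate([1811, 331, 104]) cube([104, 22, 1390]);


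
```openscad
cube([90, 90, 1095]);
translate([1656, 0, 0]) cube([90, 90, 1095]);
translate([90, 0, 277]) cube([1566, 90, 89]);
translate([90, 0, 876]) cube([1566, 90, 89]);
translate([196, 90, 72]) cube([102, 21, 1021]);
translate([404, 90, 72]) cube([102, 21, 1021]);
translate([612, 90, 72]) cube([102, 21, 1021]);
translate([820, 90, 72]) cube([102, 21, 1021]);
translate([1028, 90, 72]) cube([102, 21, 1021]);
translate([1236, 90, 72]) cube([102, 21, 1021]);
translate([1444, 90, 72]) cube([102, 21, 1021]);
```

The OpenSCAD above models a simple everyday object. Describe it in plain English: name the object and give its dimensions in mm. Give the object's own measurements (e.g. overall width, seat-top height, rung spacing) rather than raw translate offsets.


A fence section. Two 90×90 mm posts, 1095 mm tall, stand on the floor with a clear span of 1566 mm between their inner faces. Two horizontal rails of 90×89 mm section span the gap between the posts with their undersides at z = 277 mm and z = 876 mm, flush with the posts' −y face. 7 pickets, each 102 mm wide, 21 mm thick and 1021 mm tall, are fixed to the +y face of the rails with their bottoms at z = 72 mm, spaced across the span with a 106 mm gap after the −x post and between neighbouring pickets, with 110 mm left before the +x post.


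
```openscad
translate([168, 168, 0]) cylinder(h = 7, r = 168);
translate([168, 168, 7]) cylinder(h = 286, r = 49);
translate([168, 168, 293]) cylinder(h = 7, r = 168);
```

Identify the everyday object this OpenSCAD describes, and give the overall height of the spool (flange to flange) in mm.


A spool. The overall height is 300 mm.

Three coaxial cylinders, large–small–large — a spool. Two 7 mm flanges and a 286 mm core give 7 + 286 + 7 = 300 mm.


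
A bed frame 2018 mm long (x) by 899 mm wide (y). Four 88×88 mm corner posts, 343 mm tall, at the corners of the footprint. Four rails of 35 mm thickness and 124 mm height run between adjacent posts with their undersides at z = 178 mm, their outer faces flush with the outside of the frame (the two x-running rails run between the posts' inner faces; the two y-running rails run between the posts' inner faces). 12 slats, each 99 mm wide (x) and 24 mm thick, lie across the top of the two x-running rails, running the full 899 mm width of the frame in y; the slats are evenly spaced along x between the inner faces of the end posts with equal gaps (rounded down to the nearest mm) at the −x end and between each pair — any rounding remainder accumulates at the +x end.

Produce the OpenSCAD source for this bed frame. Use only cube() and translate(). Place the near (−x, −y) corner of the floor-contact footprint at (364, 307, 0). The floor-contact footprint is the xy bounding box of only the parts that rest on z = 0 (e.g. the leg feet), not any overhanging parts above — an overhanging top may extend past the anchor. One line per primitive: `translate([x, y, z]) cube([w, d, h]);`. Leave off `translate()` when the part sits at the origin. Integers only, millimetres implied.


// slat z = rail_z + rail_h = 178 + 124 = 302
// slat gap = ⌊(1842 − 12·99) / 13⌋ = 50
translate([364, 307, 0]) cube([88, 88, 343]);
translate([364, 1118, 0]) cube([88, 88, 343]);
translate([2294, 307, 0]) cube([88, 88, 343]);
translate([2294, 1118, 0]) cube([88, 88, 343]);
translate([452, 307, 178]) cube([1842, 35, 124]);
translate([452, 1171, 178]) cube([1842, 35, 124]);
translate([364, 395, 178]) cube([35, 723, 124]);
translate([2347, 395, 178]) cube([35, 723, 124]);
translate([502, 307, 302]) cube([99, 899, 24]);
translate([651, 307, 302]) cube([99, 899, 24]);
translate([800, 307, 302]) cube([99, 899, 24]);
translate([949, 307, 302]) cube([99, 899, 24]);
translate([1098, 307, 302]) cube([99, 899, 24]);
translate([1247, 307, 302]) cube([99, 899, 24]);
translate([1396, 307, 302]) cube([99, 899, 24]);
translate([1545, 307, 302]) cube([99, 899, 24]);
translate([1694, 307, 302]) cube([99, 899, 24]);
translate([1843, 307, 302]) cube([99, 899, 24]);
translate([1992, 307, 302]) cube([99, 899, 24]);
translate([2141, 307, 302]) cube([99, 899, 24]);


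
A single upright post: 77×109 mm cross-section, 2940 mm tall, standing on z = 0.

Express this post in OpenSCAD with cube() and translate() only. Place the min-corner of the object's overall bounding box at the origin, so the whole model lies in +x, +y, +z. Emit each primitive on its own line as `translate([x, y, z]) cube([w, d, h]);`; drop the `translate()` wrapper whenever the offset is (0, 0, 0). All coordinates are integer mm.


cube([77, 109, 2940]);


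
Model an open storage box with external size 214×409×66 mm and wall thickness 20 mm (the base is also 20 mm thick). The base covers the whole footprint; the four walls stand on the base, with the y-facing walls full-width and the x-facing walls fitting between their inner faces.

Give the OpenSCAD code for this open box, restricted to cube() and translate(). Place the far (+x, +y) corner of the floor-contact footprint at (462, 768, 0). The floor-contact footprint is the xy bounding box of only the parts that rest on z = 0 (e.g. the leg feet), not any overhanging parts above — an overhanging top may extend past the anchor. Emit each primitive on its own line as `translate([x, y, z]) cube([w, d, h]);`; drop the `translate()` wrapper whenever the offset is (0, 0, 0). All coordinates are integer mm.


translate([248, 359, 0]) cube([214, 409, 20]);
translate([248, 359, 20]) cube([214, 20, 46]);
translate([248, 748, 20]) cube([214, 20, 46]);
translate([248, 379, 20]) cube([20, 369, 46]);
translate([442, 379, 20]) cube([20, 369, 46]);


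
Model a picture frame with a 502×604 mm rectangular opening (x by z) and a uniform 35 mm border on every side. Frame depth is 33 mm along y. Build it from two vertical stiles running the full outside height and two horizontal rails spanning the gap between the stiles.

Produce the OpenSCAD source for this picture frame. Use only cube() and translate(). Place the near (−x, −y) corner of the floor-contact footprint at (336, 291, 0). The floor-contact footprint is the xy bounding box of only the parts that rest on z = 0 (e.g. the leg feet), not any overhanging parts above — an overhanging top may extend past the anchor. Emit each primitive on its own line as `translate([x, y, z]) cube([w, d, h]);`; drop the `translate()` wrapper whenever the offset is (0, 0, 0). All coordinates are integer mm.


translate([336, 291, 0]) cube([35, 33, 674]);
translate([873, 291, 0]) cube([35, 33, 674]);
translate([371, 291, 0]) cube([502, 33, 35]);
translate([371, 291, 639]) cube([502, 33, 35]);


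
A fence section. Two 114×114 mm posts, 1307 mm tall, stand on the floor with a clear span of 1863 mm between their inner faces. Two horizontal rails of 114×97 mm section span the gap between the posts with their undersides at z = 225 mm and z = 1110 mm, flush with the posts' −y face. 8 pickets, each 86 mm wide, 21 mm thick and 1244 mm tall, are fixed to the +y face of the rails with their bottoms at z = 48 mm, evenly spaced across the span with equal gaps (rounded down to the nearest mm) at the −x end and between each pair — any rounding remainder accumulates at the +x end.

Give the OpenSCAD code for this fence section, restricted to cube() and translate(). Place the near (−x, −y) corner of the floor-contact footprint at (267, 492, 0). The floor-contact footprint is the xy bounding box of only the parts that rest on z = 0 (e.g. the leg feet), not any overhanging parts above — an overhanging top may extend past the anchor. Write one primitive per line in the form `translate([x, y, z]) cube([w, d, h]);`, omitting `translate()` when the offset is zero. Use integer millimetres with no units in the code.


translate([267, 492, 0]) cube([114, 114, 1307]);
translate([2244, 492, 0]) cube([114, 114, 1307]);
translate([381, 492, 225]) cube([1863, 114, 97]);
translate([381, 492, 1110]) cube([1863, 114, 97]);
translate([511, 606, 48]) cube([86, 21, 1244]);
translate([727, 606, 48]) cube([86, 21, 1244]);
translate([943, 606, 48]) cube([86, 21, 1244]);
translate([1159, 606, 48]) cube([86, 21, 1244]);
translate([1375, 606, 48]) cube([86, 21, 1244]);
translate([1591, 606, 48]) cube([86, 21, 1244]);
translate([1807, 606, 48]) cube([86, 21, 1244]);
translate([2023, 606, 48]) cube([86, 21, 1244]);


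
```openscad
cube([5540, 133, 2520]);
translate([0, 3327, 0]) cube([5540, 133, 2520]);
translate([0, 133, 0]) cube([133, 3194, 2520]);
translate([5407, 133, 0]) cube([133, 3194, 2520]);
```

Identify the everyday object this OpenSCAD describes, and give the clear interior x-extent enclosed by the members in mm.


A house (or room) frame. The interior width is 5274 mm.

Four 2520 mm walls enclosing a rectangle with no floor or roof — a room or house frame. Outside width is 5540 mm and wall thickness is 133 mm, so the interior width is 5540 − 2 × 133 = 5274 mm.


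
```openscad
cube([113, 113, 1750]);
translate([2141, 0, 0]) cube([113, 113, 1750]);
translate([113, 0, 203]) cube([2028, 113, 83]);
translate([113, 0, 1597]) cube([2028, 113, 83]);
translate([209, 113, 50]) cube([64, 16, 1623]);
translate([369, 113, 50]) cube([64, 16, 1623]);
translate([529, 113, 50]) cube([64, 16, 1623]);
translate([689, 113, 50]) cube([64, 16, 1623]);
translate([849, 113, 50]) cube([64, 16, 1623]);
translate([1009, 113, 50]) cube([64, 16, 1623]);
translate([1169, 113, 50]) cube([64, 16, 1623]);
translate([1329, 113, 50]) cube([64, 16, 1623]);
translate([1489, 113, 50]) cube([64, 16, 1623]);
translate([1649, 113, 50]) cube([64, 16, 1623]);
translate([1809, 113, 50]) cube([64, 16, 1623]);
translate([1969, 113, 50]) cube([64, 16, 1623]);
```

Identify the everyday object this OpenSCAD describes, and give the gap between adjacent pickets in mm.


A fence section. The picket gap is 96 mm.

Two posts, two rails, 12 pickets — a fence section. Span 2028 mm holds 12 pickets of 64 mm with 13 equal gaps: ⌊(2028 − 12·64) / 13⌋ = 96 mm.


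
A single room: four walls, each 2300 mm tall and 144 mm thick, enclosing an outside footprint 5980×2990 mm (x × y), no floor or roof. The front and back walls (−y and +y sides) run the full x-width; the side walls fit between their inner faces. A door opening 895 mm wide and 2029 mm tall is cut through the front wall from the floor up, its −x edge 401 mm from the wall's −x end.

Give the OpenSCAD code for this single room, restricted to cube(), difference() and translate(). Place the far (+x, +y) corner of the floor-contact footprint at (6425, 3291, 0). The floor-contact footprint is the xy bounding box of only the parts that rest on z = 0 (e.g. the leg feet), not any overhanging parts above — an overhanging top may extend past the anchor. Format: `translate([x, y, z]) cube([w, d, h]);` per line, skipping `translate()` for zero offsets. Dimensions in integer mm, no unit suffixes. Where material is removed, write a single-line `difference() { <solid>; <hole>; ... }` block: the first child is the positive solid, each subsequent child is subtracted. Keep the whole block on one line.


difference() { translate([445, 301, 0]) cube([5980, 144, 2300]); translate([846, 301, 0]) cube([895, 144, 2029]); }
translate([445, 3147, 0]) cube([5980, 144, 2300]);
translate([445, 445, 0]) cube([144, 2702, 2300]);
translate([6281, 445, 0]) cube([144, 2702, 2300]);


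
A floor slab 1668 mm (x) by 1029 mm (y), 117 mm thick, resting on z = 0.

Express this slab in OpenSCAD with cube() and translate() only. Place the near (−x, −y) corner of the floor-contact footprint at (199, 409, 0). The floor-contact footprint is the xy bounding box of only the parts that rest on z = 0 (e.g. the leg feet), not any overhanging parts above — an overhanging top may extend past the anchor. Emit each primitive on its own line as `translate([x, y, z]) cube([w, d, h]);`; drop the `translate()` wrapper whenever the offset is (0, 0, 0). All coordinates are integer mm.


translate([199, 409, 0]) cube([1668, 1029, 117]);


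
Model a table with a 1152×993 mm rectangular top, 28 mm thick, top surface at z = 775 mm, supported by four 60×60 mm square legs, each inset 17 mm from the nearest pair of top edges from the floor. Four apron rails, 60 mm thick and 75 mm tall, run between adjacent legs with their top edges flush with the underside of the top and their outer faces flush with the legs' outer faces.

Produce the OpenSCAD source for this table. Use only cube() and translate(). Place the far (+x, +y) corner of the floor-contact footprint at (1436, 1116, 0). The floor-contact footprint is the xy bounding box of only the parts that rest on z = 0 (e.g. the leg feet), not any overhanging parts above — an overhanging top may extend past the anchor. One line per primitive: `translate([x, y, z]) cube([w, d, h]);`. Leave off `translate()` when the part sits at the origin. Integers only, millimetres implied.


translate([301, 140, 747]) cube([1152, 993, 28]);
translate([318, 157, 0]) cube([60, 60, 747]);
translate([1376, 157, 0]) cube([60, 60, 747]);
translate([318, 1056, 0]) cube([60, 60, 747]);
translate([1376, 1056, 0]) cube([60, 60, 747]);
translate([378, 157, 672]) cube([998, 60, 75]);
translate([378, 1056, 672]) cube([998, 60, 75]);
translate([318, 217, 672]) cube([60, 839, 75]);
translate([1376, 217, 672]) cube([60, 839, 75]);


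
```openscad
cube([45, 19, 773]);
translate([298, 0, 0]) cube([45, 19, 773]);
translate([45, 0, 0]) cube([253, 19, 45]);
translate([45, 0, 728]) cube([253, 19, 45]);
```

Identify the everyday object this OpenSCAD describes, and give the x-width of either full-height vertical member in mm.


A picture frame. The border width is 45 mm.

Four thin pieces enclosing a rectangular opening — a picture frame. The two full-height stiles are 773 mm tall; the top rail sits at z = 728 and is 45 mm tall, so the border above the opening is 773 − 728 = 45 mm, matching the stile x-width.


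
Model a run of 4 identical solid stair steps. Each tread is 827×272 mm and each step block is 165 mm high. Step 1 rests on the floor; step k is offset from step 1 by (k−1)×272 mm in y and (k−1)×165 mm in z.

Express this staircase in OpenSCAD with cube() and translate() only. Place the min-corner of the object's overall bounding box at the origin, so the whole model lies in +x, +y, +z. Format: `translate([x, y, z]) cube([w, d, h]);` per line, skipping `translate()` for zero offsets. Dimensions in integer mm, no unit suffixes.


cube([827, 272, 165]);
translate([0, 272, 165]) cube([827, 272, 165]);
translate([0, 544, 330]) cube([827, 272, 165]);
translate([0, 816, 495]) cube([827, 272, 165]);


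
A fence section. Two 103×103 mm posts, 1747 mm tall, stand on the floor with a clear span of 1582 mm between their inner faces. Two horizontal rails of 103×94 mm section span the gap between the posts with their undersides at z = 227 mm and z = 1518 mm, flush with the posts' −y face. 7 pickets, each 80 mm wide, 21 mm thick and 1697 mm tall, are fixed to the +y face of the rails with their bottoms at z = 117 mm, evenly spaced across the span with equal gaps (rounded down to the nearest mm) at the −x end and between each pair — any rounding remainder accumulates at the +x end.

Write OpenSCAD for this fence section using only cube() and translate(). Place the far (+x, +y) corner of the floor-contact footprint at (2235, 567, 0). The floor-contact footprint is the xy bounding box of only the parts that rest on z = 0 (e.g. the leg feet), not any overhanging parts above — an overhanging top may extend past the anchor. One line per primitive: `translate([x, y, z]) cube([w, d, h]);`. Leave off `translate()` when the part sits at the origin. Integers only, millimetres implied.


translate([447, 464, 0]) cube([103, 103, 1747]);
translate([2132, 464, 0]) cube([103, 103, 1747]);
translate([550, 464, 227]) cube([1582, 103, 94]);
translate([550, 464, 1518]) cube([1582, 103, 94]);
translate([677, 567, 117]) cube([80, 21, 1697]);
translate([884, 567, 117]) cube([80, 21, 1697]);
translate([1091, 567, 117]) cube([80, 21, 1697]);
translate([1298, 567, 117]) cube([80, 21, 1697]);
translate([1505, 567, 117]) cube([80, 21, 1697]);
translate([1712, 567, 117]) cube([80, 21, 1697]);
translate([1919, 567, 117]) cube([80, 21, 1697]);


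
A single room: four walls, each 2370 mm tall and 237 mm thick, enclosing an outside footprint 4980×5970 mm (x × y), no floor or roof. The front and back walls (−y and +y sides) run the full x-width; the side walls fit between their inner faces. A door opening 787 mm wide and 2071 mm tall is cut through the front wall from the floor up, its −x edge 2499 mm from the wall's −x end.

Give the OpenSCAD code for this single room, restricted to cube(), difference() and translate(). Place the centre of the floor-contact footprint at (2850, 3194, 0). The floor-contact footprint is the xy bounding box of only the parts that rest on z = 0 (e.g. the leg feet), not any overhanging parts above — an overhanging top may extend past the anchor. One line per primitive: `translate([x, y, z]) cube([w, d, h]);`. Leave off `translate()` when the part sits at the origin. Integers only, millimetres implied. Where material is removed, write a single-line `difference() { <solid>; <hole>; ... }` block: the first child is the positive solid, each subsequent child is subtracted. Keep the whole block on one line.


difference() { translate([360, 209, 0]) cube([4980, 237, 2370]); translate([2859, 209, 0]) cube([787, 237, 2071]); }
translate([360, 5942, 0]) cube([4980, 237, 2370]);
translate([360, 446, 0]) cube([237, 5496, 2370]);
translate([5103, 446, 0]) cube([237, 5496, 2370]);


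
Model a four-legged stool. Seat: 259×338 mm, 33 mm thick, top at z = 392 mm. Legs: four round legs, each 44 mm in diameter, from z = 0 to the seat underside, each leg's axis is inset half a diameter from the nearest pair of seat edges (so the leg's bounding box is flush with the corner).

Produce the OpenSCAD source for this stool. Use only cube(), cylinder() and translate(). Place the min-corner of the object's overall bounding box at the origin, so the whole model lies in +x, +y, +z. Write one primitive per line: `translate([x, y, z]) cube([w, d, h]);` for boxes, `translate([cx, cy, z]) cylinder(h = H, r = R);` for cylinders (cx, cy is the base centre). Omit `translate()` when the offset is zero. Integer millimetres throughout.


// leg_h = 392 - 33 = 359
translate([0, 0, 359]) cube([259, 338, 33]);
translate([22, 22, 0]) cylinder(h = 359, r = 22);
translate([237, 22, 0]) cylinder(h = 359, r = 22);
translate([22, 316, 0]) cylinder(h = 359, r = 22);
translate([237, 316, 0]) cylinder(h = 359, r = 22);


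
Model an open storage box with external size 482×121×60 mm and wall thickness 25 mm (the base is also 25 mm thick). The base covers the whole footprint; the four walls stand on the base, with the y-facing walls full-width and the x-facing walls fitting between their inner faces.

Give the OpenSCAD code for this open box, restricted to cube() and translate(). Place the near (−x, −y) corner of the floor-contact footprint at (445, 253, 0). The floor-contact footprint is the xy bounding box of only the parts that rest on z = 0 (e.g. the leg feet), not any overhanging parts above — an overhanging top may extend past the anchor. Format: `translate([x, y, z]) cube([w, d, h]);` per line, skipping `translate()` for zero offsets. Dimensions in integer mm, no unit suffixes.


translate([445, 253, 0]) cube([482, 121, 25]);
translate([445, 253, 25]) cube([482, 25, 35]);
translate([445, 349, 25]) cube([482, 25, 35]);
translate([445, 278, 25]) cube([25, 71, 35]);
translate([902, 278, 25]) cube([25, 71, 35]);


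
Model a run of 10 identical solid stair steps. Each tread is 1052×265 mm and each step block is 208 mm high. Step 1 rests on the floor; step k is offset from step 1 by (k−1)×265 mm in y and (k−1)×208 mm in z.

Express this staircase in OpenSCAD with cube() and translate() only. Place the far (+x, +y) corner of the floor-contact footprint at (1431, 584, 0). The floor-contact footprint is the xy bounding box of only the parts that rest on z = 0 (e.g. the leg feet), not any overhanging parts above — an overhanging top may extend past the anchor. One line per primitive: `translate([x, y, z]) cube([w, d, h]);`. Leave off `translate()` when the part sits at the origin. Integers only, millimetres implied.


translate([379, 319, 0]) cube([1052, 265, 208]);
translate([379, 584, 208]) cube([1052, 265, 208]);
translate([379, 849, 416]) cube([1052, 265, 208]);
translate([379, 1114, 624]) cube([1052, 265, 208]);
translate([379, 1379, 832]) cube([1052, 265, 208]);
translate([379, 1644, 1040]) cube([1052, 265, 208]);
translate([379, 1909, 1248]) cube([1052, 265, 208]);
translate([379, 2174, 1456]) cube([1052, 265, 208]);
translate([379, 2439, 1664]) cube([1052, 265, 208]);
translate([379, 2704, 1872]) cube([1052, 265, 208]);


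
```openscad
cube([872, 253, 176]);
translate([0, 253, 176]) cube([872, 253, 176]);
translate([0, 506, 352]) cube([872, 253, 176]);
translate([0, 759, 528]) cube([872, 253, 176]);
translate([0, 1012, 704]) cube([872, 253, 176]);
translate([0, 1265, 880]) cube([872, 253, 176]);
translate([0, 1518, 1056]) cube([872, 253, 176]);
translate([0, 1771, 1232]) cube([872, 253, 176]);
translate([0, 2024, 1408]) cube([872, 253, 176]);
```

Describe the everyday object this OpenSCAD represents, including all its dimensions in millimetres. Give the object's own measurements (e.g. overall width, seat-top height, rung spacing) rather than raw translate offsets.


A straight staircase of 9 solid steps. Each step is 872 mm wide (x), 253 mm deep (y, the going) and 176 mm tall (the rise). The first step rests on the floor; each subsequent step sits one going further in +y and one rise higher in +z, directly behind and above the previous step with no overlap.


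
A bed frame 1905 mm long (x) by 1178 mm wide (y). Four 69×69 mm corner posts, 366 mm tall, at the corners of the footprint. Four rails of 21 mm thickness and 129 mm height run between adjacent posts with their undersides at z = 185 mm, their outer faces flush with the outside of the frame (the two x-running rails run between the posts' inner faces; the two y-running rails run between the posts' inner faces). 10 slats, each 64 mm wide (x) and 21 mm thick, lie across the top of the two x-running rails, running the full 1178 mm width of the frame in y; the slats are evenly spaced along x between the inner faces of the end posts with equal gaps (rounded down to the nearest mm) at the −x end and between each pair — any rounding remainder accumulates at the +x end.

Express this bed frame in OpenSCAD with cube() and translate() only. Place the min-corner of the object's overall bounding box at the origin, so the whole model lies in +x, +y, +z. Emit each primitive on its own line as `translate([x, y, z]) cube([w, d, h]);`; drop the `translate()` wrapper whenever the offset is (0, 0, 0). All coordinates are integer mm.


// slat z = rail_z + rail_h = 185 + 129 = 314
// slat gap = ⌊(1767 − 10·64) / 11⌋ = 102
cube([69, 69, 366]);
translate([0, 1109, 0]) cube([69, 69, 366]);
translate([1836, 0, 0]) cube([69, 69, 366]);
translate([1836, 1109, 0]) cube([69, 69, 366]);
translate([69, 0, 185]) cube([1767, 21, 129]);
translate([69, 1157, 185]) cube([1767, 21, 129]);
translate([0, 69, 185]) cube([21, 1040, 129]);
translate([1884, 69, 185]) cube([21, 1040, 129]);
translate([171, 0, 314]) cube([64, 1178, 21]);
translate([337, 0, 314]) cube([64, 1178, 21]);
translate([503, 0, 314]) cube([64, 1178, 21]);
translate([669, 0, 314]) cube([64, 1178, 21]);
translate([835, 0, 314]) cube([64, 1178, 21]);
translate([1001, 0, 314]) cube([64, 1178, 21]);
translate([1167, 0, 314]) cube([64, 1178, 21]);
translate([1333, 0, 314]) cube([64, 1178, 21]);
translate([1499, 0, 314]) cube([64, 1178, 21]);
translate([1665, 0, 314]) cube([64, 1178, 21]);


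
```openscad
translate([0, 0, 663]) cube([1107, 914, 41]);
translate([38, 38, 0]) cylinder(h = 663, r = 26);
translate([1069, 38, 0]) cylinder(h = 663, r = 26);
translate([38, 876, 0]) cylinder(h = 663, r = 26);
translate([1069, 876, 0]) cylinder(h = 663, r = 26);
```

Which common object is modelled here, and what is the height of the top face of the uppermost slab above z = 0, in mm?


A table. The table height is 704 mm.

A 1107×914×41 slab sits at z = 663 on four Ø52 mm round legs — a table. The top surface is at 663 + 41 = 704 mm.


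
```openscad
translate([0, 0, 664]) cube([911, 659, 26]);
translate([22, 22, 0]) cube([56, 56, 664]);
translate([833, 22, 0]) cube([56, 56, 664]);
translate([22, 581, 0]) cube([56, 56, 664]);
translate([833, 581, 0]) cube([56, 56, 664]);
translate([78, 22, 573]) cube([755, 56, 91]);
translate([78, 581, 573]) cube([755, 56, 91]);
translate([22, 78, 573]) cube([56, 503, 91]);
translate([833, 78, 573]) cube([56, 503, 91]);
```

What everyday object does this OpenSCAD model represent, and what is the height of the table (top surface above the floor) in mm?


A table. The table height is 690 mm.

A 911×659×26 slab sits at z = 664 on four 56 mm square posts — a table. The top surface is at 664 + 26 = 690 mm.


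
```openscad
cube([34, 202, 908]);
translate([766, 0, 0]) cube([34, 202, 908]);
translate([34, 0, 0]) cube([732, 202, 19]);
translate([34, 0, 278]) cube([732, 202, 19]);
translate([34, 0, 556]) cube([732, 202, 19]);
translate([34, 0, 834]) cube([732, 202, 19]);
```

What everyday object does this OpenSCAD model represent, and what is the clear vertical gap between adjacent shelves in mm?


A bookshelf. The clear shelf gap is 259 mm.

Two tall side panels with 4 horizontal boards between them — a bookshelf. The first two shelf undersides are at z = 0 and z = 278; with shelf thickness 19, the clear gap is 278 − 0 − 19 = 259 mm.


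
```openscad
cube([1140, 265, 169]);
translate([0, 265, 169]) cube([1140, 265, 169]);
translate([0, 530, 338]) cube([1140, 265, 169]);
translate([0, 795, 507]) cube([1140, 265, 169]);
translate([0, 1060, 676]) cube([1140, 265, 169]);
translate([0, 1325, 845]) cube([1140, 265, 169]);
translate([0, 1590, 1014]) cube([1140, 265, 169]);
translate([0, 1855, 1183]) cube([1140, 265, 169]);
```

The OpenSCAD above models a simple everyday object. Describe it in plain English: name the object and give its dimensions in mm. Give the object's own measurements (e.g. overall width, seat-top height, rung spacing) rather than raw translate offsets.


A straight staircase of 8 solid steps. Each step is 1140 mm wide (x), 265 mm deep (y, the going) and 169 mm tall (the rise). The first step rests on the floor; each subsequent step sits one going further in +y and one rise higher in +z, directly behind and above the previous step with no overlap.
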